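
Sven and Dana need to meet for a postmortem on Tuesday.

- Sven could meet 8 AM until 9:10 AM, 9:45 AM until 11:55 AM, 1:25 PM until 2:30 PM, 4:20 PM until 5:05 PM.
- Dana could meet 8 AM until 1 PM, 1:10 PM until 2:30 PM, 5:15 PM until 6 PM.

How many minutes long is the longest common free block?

Sven ∩ Dana: 08:00-09:10, 09:45-11:55, 13:25-14:30.
The longest is 09:45-11:55 at 130 minutes.

130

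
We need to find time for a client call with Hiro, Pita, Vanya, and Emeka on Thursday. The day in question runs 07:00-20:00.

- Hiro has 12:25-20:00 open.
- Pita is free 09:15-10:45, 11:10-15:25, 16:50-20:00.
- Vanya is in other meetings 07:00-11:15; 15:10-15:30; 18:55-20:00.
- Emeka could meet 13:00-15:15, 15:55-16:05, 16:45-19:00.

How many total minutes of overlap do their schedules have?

255

Hiro free: 12:25-20:00.
Pita free: 09:15-10:45, 11:10-15:25, 16:50-20:00.
Vanya free: 11:15-15:10, 15:30-18:55 (invert busy blocks within the working day).
Emeka free: 13:00-15:15, 15:55-16:05, 16:45-19:00.
Hiro ∩ Pita: 12:25-15:25, 16:50-20:00.
Hiro ∩ Pita ∩ Vanya: 12:25-15:10, 16:50-18:55.
Hiro ∩ Pita ∩ Vanya ∩ Emeka: 13:00-15:10, 16:50-18:55.
Summing the common windows: 130 + 125 = 255 minutes.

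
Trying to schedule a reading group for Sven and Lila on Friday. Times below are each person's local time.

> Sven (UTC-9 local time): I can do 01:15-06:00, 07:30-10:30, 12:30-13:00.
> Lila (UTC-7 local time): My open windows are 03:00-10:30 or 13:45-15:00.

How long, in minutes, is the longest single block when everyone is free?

285

Sven in UTC: 10:15-15:00, 16:30-19:30, 21:30-22:00 (add 9h to convert from UTC-9).
Lila in UTC: 10:00-17:30, 20:45-22:00 (add 7h to convert from UTC-7).
Sven ∩ Lila: 10:15-15:00, 16:30-17:30, 21:30-22:00.
The longest is 10:15-15:00 at 285 minutes.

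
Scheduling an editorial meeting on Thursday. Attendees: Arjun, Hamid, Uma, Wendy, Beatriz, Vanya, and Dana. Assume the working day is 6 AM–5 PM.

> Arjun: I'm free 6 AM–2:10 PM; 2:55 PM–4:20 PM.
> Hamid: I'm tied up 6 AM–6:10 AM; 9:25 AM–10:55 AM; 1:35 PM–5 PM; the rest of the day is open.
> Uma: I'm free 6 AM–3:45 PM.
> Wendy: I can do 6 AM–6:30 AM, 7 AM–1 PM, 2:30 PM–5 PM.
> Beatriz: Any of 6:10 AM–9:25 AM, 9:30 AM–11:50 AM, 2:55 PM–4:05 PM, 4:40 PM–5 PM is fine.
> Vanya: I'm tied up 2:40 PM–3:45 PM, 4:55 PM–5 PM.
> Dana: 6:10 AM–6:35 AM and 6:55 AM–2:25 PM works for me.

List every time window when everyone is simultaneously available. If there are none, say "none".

06:10-06:30, 07:00-09:25, 10:55-11:50

Arjun free: 06:00-14:10, 14:55-16:20.
Hamid free: 06:10-09:25, 10:55-13:35 (invert busy blocks within the working day).
Uma free: 06:00-15:45.
Wendy free: 06:00-06:30, 07:00-13:00, 14:30-17:00.
Beatriz free: 06:10-09:25, 09:30-11:50, 14:55-16:05, 16:40-17:00.
Vanya free: 06:00-14:40, 15:45-16:55 (invert busy blocks within the working day).
Dana free: 06:10-06:35, 06:55-14:25.
Arjun ∩ Hamid: 06:10-09:25, 10:55-13:35.
Arjun ∩ Hamid ∩ Uma: 06:10-09:25, 10:55-13:35.
Arjun ∩ Hamid ∩ Uma ∩ Wendy: 06:10-06:30, 07:00-09:25, 10:55-13:00.
Arjun ∩ Hamid ∩ Uma ∩ Wendy ∩ Beatriz: 06:10-06:30, 07:00-09:25, 10:55-11:50.
Arjun ∩ Hamid ∩ Uma ∩ Wendy ∩ Beatriz ∩ Vanya: 06:10-06:30, 07:00-09:25, 10:55-11:50.
Arjun ∩ Hamid ∩ Uma ∩ Wendy ∩ Beatriz ∩ Vanya ∩ Dana: 06:10-06:30, 07:00-09:25, 10:55-11:50.
Those are the intersection windows.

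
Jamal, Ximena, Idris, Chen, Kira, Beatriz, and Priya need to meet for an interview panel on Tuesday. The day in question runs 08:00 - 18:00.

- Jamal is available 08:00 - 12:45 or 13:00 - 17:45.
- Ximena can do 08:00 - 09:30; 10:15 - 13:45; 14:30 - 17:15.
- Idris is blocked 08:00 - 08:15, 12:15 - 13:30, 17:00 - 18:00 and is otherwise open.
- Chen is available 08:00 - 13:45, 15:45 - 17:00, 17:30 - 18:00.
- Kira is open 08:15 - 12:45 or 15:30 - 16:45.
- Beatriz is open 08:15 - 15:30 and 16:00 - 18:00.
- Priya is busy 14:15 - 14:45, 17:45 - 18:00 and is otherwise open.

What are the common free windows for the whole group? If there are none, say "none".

08:15-09:30, 10:15-12:15, 16:00-16:45

Jamal free: 08:00-12:45, 13:00-17:45.
Ximena free: 08:00-09:30, 10:15-13:45, 14:30-17:15.
Idris free: 08:15-12:15, 13:30-17:00 (invert busy blocks within the working day).
Chen free: 08:00-13:45, 15:45-17:00, 17:30-18:00.
Kira free: 08:15-12:45, 15:30-16:45.
Beatriz free: 08:15-15:30, 16:00-18:00.
Priya free: 08:00-14:15, 14:45-17:45 (invert busy blocks within the working day).
Jamal ∩ Ximena: 08:00-09:30, 10:15-12:45, 13:00-13:45, 14:30-17:15.
Jamal ∩ Ximena ∩ Idris: 08:15-09:30, 10:15-12:15, 13:30-13:45, 14:30-17:00.
Jamal ∩ Ximena ∩ Idris ∩ Chen: 08:15-09:30, 10:15-12:15, 13:30-13:45, 15:45-17:00.
Jamal ∩ Ximena ∩ Idris ∩ Chen ∩ Kira: 08:15-09:30, 10:15-12:15, 15:45-16:45.
Jamal ∩ Ximena ∩ Idris ∩ Chen ∩ Kira ∩ Beatriz: 08:15-09:30, 10:15-12:15, 16:00-16:45.
Jamal ∩ Ximena ∩ Idris ∩ Chen ∩ Kira ∩ Beatriz ∩ Priya: 08:15-09:30, 10:15-12:15, 16:00-16:45.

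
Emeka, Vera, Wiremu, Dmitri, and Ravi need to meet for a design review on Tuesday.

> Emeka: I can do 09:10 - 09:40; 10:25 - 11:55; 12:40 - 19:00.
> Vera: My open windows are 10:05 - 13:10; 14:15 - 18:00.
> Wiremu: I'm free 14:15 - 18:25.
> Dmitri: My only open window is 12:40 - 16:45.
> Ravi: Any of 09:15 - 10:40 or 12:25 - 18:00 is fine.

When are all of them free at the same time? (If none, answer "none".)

Emeka ∩ Vera: 10:25-11:55, 12:40-13:10, 14:15-18:00.
Emeka ∩ Vera ∩ Wiremu: 14:15-18:00.
Emeka ∩ Vera ∩ Wiremu ∩ Dmitri: 14:15-16:45.
Emeka ∩ Vera ∩ Wiremu ∩ Dmitri ∩ Ravi: 14:15-16:45.

14:15-16:45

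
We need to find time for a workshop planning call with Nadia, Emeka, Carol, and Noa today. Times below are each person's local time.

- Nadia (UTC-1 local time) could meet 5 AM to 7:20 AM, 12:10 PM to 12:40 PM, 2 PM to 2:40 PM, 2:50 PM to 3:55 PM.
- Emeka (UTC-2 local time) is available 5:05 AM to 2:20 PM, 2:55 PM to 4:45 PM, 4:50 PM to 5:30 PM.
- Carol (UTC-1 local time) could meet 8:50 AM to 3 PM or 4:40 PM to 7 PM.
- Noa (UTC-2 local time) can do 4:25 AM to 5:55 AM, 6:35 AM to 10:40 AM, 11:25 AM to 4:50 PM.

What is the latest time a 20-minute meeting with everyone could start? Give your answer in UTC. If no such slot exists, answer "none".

Nadia in UTC: 06:00-08:20, 13:10-13:40, 15:00-15:40, 15:50-16:55 (add 1h to convert from UTC-1).
Emeka in UTC: 07:05-16:20, 16:55-18:45, 18:50-19:30 (add 2h to convert from UTC-2).
Carol in UTC: 09:50-16:00, 17:40-20:00 (add 1h to convert from UTC-1).
Noa in UTC: 06:25-07:55, 08:35-12:40, 13:25-18:50 (add 2h to convert from UTC-2).
Nadia ∩ Emeka: 07:05-08:20, 13:10-13:40, 15:00-15:40, 15:50-16:20.
Nadia ∩ Emeka ∩ Carol: 13:10-13:40, 15:00-15:40, 15:50-16:00.
Nadia ∩ Emeka ∩ Carol ∩ Noa: 13:25-13:40, 15:00-15:40, 15:50-16:00.
The last common window of at least 20 minutes is 15:00-15:40; a 20-minute meeting can start as late as 15:20 and still end by 15:40.

15:20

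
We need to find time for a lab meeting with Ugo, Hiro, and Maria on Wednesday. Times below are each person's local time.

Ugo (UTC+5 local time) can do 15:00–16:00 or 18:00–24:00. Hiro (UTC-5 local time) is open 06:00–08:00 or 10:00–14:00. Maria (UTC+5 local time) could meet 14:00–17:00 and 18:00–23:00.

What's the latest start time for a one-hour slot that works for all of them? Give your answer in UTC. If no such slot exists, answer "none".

17:00

Ugo in UTC: 10:00-11:00, 13:00-19:00 (subtract 5h to convert from UTC+5).
Hiro in UTC: 11:00-13:00, 15:00-19:00 (add 5h to convert from UTC-5).
Maria in UTC: 09:00-12:00, 13:00-18:00 (subtract 5h to convert from UTC+5).
Ugo ∩ Hiro: 15:00-19:00.
Ugo ∩ Hiro ∩ Maria: 15:00-18:00.
The last common window of at least 60 minutes is 15:00-18:00; a 60-minute meeting can start as late as 17:00 and still end by 18:00.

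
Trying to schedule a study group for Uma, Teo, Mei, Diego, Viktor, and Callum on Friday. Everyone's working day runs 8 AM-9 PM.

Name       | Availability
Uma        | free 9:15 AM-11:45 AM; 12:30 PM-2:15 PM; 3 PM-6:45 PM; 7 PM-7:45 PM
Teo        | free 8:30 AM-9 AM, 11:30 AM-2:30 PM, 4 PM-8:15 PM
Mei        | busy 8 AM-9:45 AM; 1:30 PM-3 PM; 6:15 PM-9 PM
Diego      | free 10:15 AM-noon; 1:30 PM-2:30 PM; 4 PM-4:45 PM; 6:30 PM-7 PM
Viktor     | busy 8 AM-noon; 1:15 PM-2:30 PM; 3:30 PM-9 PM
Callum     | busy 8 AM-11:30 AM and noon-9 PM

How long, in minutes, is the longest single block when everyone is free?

0

Uma free: 09:15-11:45, 12:30-14:15, 15:00-18:45, 19:00-19:45.
Teo free: 08:30-09:00, 11:30-14:30, 16:00-20:15.
Mei free: 09:45-13:30, 15:00-18:15 (invert busy blocks within the working day).
Diego free: 10:15-12:00, 13:30-14:30, 16:00-16:45, 18:30-19:00.
Viktor free: 12:00-13:15, 14:30-15:30 (invert busy blocks within the working day).
Callum free: 11:30-12:00 (invert busy blocks within the working day).
Uma ∩ Teo: 11:30-11:45, 12:30-14:15, 16:00-18:45, 19:00-19:45.
Uma ∩ Teo ∩ Mei: 11:30-11:45, 12:30-13:30, 16:00-18:15.
Uma ∩ Teo ∩ Mei ∩ Diego: 11:30-11:45, 16:00-16:45.
Uma ∩ Teo ∩ Mei ∩ Diego ∩ Viktor: ∅.
Uma ∩ Teo ∩ Mei ∩ Diego ∩ Viktor ∩ Callum: ∅.
There is no time when everyone is free.
No common window exists, so the longest block is 0 minutes.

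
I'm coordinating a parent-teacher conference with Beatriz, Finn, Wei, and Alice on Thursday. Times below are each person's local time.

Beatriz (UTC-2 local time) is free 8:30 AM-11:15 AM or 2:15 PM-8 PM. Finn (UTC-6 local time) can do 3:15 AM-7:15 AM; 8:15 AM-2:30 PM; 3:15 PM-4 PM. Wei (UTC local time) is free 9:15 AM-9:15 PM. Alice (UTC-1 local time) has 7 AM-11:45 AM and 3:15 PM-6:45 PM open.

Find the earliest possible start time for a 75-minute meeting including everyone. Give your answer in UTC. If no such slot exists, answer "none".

Beatriz in UTC: 10:30-13:15, 16:15-22:00 (add 2h to convert from UTC-2).
Finn in UTC: 09:15-13:15, 14:15-20:30, 21:15-22:00 (add 6h to convert from UTC-6).
Wei in UTC: 09:15-21:15.
Alice in UTC: 08:00-12:45, 16:15-19:45 (add 1h to convert from UTC-1).
Beatriz ∩ Finn: 10:30-13:15, 16:15-20:30, 21:15-22:00.
Beatriz ∩ Finn ∩ Wei: 10:30-13:15, 16:15-20:30.
Beatriz ∩ Finn ∩ Wei ∩ Alice: 10:30-12:45, 16:15-19:45.
Those are the intersection windows.
The first common window of at least 75 minutes is 10:30-12:45, so the earliest start is 10:30.

10:30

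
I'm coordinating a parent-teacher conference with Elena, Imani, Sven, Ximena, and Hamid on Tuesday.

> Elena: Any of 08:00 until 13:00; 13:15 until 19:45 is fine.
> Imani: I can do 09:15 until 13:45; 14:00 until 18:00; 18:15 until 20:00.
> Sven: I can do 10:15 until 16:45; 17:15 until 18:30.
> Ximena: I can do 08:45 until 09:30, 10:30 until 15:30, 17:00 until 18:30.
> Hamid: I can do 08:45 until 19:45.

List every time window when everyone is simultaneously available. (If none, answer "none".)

Elena ∩ Imani: 09:15-13:00, 13:15-13:45, 14:00-18:00, 18:15-19:45.
Elena ∩ Imani ∩ Sven: 10:15-13:00, 13:15-13:45, 14:00-16:45, 17:15-18:00, 18:15-18:30.
Elena ∩ Imani ∩ Sven ∩ Ximena: 10:30-13:00, 13:15-13:45, 14:00-15:30, 17:15-18:00, 18:15-18:30.
Elena ∩ Imani ∩ Sven ∩ Ximena ∩ Hamid: 10:30-13:00, 13:15-13:45, 14:00-15:30, 17:15-18:00, 18:15-18:30.
Those are the intersection windows.

10:30-13:00, 13:15-13:45, 14:00-15:30, 17:15-18:00, 18:15-18:30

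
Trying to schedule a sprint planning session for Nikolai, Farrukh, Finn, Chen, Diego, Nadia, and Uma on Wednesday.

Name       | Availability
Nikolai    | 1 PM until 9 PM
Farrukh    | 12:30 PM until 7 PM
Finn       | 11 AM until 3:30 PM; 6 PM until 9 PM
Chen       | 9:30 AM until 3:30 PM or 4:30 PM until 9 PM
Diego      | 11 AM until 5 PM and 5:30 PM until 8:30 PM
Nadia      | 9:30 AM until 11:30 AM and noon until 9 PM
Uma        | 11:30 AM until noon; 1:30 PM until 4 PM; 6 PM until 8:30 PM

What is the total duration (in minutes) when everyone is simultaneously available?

180

Nikolai ∩ Farrukh: 13:00-19:00.
Nikolai ∩ Farrukh ∩ Finn: 13:00-15:30, 18:00-19:00.
Nikolai ∩ Farrukh ∩ Finn ∩ Chen: 13:00-15:30, 18:00-19:00.
Nikolai ∩ Farrukh ∩ Finn ∩ Chen ∩ Diego: 13:00-15:30, 18:00-19:00.
Nikolai ∩ Farrukh ∩ Finn ∩ Chen ∩ Diego ∩ Nadia: 13:00-15:30, 18:00-19:00.
Nikolai ∩ Farrukh ∩ Finn ∩ Chen ∩ Diego ∩ Nadia ∩ Uma: 13:30-15:30, 18:00-19:00.
Those are the intersection windows.
Summing the common windows: 120 + 60 = 180 minutes.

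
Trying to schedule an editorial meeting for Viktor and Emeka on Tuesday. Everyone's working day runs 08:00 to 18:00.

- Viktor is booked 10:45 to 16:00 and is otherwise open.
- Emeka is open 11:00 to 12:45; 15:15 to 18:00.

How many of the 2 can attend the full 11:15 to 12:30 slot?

Viktor free: 08:00-10:45, 16:00-18:00 (invert busy blocks within the working day).
Emeka free: 11:00-12:45, 15:15-18:00.
Emeka can make the full 11:15-12:30 slot — that's 1.

1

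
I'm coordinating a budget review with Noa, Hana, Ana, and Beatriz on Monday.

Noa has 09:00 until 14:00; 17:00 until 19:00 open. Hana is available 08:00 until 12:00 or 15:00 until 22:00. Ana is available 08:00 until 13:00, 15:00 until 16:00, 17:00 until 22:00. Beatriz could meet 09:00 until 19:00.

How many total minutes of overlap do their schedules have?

300

Noa ∩ Hana: 09:00-12:00, 17:00-19:00.
Noa ∩ Hana ∩ Ana: 09:00-12:00, 17:00-19:00.
Noa ∩ Hana ∩ Ana ∩ Beatriz: 09:00-12:00, 17:00-19:00.
So the common availability across everyone is 09:00-12:00, 17:00-19:00.
Summing the common windows: 180 + 120 = 300 minutes.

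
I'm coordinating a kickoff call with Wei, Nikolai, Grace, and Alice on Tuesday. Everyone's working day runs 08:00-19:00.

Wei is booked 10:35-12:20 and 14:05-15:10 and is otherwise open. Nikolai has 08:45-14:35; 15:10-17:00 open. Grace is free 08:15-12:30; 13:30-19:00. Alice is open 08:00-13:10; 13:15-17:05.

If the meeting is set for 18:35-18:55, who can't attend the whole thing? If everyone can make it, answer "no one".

Alice, Nikolai

Wei free: 08:00-10:35, 12:20-14:05, 15:10-19:00 (invert busy blocks within the working day).
Nikolai free: 08:45-14:35, 15:10-17:00.
Grace free: 08:15-12:30, 13:30-19:00.
Alice free: 08:00-13:10, 13:15-17:05.
Wei: free for 18:35-18:55. Nikolai: not fully free for 18:35-18:55. Grace: free for 18:35-18:55. Alice: not fully free for 18:35-18:55.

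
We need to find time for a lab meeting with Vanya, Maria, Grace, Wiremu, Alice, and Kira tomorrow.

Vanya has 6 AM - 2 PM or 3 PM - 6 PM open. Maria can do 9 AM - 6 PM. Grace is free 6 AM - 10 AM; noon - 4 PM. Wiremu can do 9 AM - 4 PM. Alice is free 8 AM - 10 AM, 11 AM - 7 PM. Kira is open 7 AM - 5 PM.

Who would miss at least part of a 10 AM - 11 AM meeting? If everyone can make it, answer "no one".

Alice, Grace

Vanya: free for 10:00-11:00. Maria: free for 10:00-11:00. Grace: not fully free for 10:00-11:00. Wiremu: free for 10:00-11:00. Alice: not fully free for 10:00-11:00. Kira: free for 10:00-11:00.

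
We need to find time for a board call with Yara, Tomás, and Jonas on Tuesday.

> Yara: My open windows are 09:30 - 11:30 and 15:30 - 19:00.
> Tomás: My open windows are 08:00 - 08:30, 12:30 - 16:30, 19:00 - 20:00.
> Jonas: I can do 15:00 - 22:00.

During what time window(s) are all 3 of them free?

15:30-16:30

Yara ∩ Tomás: 15:30-16:30.
Yara ∩ Tomás ∩ Jonas: 15:30-16:30.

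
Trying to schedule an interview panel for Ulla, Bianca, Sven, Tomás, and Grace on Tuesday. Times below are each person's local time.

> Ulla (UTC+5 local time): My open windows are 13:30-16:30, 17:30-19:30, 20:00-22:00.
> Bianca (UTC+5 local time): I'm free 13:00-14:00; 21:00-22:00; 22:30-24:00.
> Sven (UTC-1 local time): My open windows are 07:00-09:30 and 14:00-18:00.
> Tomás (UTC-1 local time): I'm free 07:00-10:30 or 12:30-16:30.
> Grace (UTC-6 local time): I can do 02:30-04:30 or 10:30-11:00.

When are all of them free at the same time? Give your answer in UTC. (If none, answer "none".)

Ulla in UTC: 08:30-11:30, 12:30-14:30, 15:00-17:00 (subtract 5h to convert from UTC+5).
Bianca in UTC: 08:00-09:00, 16:00-17:00, 17:30-19:00 (subtract 5h to convert from UTC+5).
Sven in UTC: 08:00-10:30, 15:00-19:00 (add 1h to convert from UTC-1).
Tomás in UTC: 08:00-11:30, 13:30-17:30 (add 1h to convert from UTC-1).
Grace in UTC: 08:30-10:30, 16:30-17:00 (add 6h to convert from UTC-6).
Ulla ∩ Bianca: 08:30-09:00, 16:00-17:00.
Ulla ∩ Bianca ∩ Sven: 08:30-09:00, 16:00-17:00.
Ulla ∩ Bianca ∩ Sven ∩ Tomás: 08:30-09:00, 16:00-17:00.
Ulla ∩ Bianca ∩ Sven ∩ Tomás ∩ Grace: 08:30-09:00, 16:30-17:00.
Those are the intersection windows.

08:30-09:00, 16:30-17:00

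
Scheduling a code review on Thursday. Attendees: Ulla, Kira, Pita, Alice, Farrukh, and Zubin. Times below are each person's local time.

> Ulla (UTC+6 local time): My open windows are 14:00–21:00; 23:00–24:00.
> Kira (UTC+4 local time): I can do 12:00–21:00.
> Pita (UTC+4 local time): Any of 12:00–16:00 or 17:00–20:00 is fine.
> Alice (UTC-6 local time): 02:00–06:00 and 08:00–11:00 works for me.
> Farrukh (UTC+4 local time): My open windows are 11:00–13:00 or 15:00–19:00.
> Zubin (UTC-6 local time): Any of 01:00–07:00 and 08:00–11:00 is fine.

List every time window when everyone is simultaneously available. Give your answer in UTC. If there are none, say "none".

08:00-09:00, 11:00-12:00, 14:00-15:00

Ulla in UTC: 08:00-15:00, 17:00-18:00 (subtract 6h to convert from UTC+6).
Kira in UTC: 08:00-17:00 (subtract 4h to convert from UTC+4).
Pita in UTC: 08:00-12:00, 13:00-16:00 (subtract 4h to convert from UTC+4).
Alice in UTC: 08:00-12:00, 14:00-17:00 (add 6h to convert from UTC-6).
Farrukh in UTC: 07:00-09:00, 11:00-15:00 (subtract 4h to convert from UTC+4).
Zubin in UTC: 07:00-13:00, 14:00-17:00 (add 6h to convert from UTC-6).
Ulla ∩ Kira: 08:00-15:00.
Ulla ∩ Kira ∩ Pita: 08:00-12:00, 13:00-15:00.
Ulla ∩ Kira ∩ Pita ∩ Alice: 08:00-12:00, 14:00-15:00.
Ulla ∩ Kira ∩ Pita ∩ Alice ∩ Farrukh: 08:00-09:00, 11:00-12:00, 14:00-15:00.
Ulla ∩ Kira ∩ Pita ∩ Alice ∩ Farrukh ∩ Zubin: 08:00-09:00, 11:00-12:00, 14:00-15:00.
So the common availability across everyone is 08:00-09:00, 11:00-12:00, 14:00-15:00.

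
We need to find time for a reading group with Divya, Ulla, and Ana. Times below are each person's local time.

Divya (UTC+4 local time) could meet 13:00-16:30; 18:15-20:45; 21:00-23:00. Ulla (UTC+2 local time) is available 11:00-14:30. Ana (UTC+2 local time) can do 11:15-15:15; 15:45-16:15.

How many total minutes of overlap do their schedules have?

195

Divya in UTC: 09:00-12:30, 14:15-16:45, 17:00-19:00 (subtract 4h to convert from UTC+4).
Ulla in UTC: 09:00-12:30 (subtract 2h to convert from UTC+2).
Ana in UTC: 09:15-13:15, 13:45-14:15 (subtract 2h to convert from UTC+2).
Divya ∩ Ulla: 09:00-12:30.
Divya ∩ Ulla ∩ Ana: 09:15-12:30.
That's a single block of 195 minutes.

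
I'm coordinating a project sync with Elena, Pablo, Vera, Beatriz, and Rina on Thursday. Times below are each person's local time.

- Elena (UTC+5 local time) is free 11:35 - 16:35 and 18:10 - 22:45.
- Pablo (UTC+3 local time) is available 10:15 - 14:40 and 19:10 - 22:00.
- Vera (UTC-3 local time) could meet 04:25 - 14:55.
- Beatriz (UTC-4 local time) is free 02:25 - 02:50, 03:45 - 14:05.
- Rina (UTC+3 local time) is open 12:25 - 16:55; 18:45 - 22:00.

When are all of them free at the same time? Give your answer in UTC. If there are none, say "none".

09:25-11:35, 16:10-17:45

Elena in UTC: 06:35-11:35, 13:10-17:45 (subtract 5h to convert from UTC+5).
Pablo in UTC: 07:15-11:40, 16:10-19:00 (subtract 3h to convert from UTC+3).
Vera in UTC: 07:25-17:55 (add 3h to convert from UTC-3).
Beatriz in UTC: 06:25-06:50, 07:45-18:05 (add 4h to convert from UTC-4).
Rina in UTC: 09:25-13:55, 15:45-19:00 (subtract 3h to convert from UTC+3).
Elena ∩ Pablo: 07:15-11:35, 16:10-17:45.
Elena ∩ Pablo ∩ Vera: 07:25-11:35, 16:10-17:45.
Elena ∩ Pablo ∩ Vera ∩ Beatriz: 07:45-11:35, 16:10-17:45.
Elena ∩ Pablo ∩ Vera ∩ Beatriz ∩ Rina: 09:25-11:35, 16:10-17:45.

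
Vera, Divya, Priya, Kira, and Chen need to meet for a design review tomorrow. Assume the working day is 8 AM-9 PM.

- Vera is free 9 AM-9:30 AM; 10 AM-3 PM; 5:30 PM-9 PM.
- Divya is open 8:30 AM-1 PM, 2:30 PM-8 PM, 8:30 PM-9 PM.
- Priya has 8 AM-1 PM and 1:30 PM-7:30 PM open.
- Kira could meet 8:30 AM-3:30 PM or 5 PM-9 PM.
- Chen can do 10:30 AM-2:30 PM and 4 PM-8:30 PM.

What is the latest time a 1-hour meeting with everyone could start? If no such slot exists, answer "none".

18:30

Vera ∩ Divya: 09:00-09:30, 10:00-13:00, 14:30-15:00, 17:30-20:00, 20:30-21:00.
Vera ∩ Divya ∩ Priya: 09:00-09:30, 10:00-13:00, 14:30-15:00, 17:30-19:30.
Vera ∩ Divya ∩ Priya ∩ Kira: 09:00-09:30, 10:00-13:00, 14:30-15:00, 17:30-19:30.
Vera ∩ Divya ∩ Priya ∩ Kira ∩ Chen: 10:30-13:00, 17:30-19:30.
Those are the intersection windows.
The last common window of at least 60 minutes is 17:30-19:30; a 60-minute meeting can start as late as 18:30 and still end by 19:30.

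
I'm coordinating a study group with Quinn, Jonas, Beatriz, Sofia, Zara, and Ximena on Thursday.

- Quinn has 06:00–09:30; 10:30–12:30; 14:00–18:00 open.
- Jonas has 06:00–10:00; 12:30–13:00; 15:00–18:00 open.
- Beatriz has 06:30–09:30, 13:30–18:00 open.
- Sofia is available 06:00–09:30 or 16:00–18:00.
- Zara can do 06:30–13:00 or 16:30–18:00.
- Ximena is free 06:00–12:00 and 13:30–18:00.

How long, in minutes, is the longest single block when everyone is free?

Quinn ∩ Jonas: 06:00-09:30, 15:00-18:00.
Quinn ∩ Jonas ∩ Beatriz: 06:30-09:30, 15:00-18:00.
Quinn ∩ Jonas ∩ Beatriz ∩ Sofia: 06:30-09:30, 16:00-18:00.
Quinn ∩ Jonas ∩ Beatriz ∩ Sofia ∩ Zara: 06:30-09:30, 16:30-18:00.
Quinn ∩ Jonas ∩ Beatriz ∩ Sofia ∩ Zara ∩ Ximena: 06:30-09:30, 16:30-18:00.
The longest is 06:30-09:30 at 180 minutes.

180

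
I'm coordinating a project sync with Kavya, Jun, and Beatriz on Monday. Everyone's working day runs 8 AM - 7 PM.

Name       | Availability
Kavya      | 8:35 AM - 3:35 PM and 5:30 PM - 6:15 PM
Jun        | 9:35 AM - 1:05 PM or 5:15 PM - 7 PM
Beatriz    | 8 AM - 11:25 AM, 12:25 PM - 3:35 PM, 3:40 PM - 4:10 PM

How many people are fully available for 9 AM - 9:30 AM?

2

Kavya and Beatriz can make the full 09:00-09:30 slot — that's 2.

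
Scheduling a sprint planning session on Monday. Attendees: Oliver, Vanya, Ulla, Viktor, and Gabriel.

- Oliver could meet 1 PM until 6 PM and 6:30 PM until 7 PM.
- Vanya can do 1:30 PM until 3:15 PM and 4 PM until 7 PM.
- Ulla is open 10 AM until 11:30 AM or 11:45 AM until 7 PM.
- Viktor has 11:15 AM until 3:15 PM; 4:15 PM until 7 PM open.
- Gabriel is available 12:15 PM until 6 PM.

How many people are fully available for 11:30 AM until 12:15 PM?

1

Viktor can make the full 11:30-12:15 slot — that's 1.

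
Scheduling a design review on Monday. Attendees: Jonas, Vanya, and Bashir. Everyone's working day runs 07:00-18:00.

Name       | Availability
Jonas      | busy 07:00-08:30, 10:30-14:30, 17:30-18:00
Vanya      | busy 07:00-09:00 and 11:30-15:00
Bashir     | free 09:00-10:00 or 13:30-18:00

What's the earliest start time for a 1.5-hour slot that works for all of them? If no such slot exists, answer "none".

Jonas free: 08:30-10:30, 14:30-17:30 (invert busy blocks within the working day).
Vanya free: 09:00-11:30, 15:00-18:00 (invert busy blocks within the working day).
Bashir free: 09:00-10:00, 13:30-18:00.
Jonas ∩ Vanya: 09:00-10:30, 15:00-17:30.
Jonas ∩ Vanya ∩ Bashir: 09:00-10:00, 15:00-17:30.
Those are the intersection windows.
The first common window of at least 90 minutes is 15:00-17:30, so the earliest start is 15:00.

15:00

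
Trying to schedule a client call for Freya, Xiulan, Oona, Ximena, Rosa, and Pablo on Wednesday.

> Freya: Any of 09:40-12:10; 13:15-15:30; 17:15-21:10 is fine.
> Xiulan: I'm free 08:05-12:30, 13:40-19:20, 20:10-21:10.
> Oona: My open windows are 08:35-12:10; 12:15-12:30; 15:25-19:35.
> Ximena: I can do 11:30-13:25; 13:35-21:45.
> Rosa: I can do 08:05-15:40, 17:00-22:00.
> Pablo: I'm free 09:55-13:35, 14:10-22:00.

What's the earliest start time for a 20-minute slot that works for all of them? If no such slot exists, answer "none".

11:30

Freya ∩ Xiulan: 09:40-12:10, 13:40-15:30, 17:15-19:20, 20:10-21:10.
Freya ∩ Xiulan ∩ Oona: 09:40-12:10, 15:25-15:30, 17:15-19:20.
Freya ∩ Xiulan ∩ Oona ∩ Ximena: 11:30-12:10, 15:25-15:30, 17:15-19:20.
Freya ∩ Xiulan ∩ Oona ∩ Ximena ∩ Rosa: 11:30-12:10, 15:25-15:30, 17:15-19:20.
Freya ∩ Xiulan ∩ Oona ∩ Ximena ∩ Rosa ∩ Pablo: 11:30-12:10, 15:25-15:30, 17:15-19:20.
The first common window of at least 20 minutes is 11:30-12:10, so the earliest start is 11:30.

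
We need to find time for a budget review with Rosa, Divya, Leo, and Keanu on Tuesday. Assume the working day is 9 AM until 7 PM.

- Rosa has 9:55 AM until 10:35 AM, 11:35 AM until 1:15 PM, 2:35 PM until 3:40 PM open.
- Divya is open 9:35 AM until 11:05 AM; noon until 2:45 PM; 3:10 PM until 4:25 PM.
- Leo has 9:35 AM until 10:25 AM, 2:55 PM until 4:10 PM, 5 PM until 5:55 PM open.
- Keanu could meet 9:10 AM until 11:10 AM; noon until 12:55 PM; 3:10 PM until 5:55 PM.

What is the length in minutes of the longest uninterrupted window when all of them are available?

Rosa ∩ Divya: 09:55-10:35, 12:00-13:15, 14:35-14:45, 15:10-15:40.
Rosa ∩ Divya ∩ Leo: 09:55-10:25, 15:10-15:40.
Rosa ∩ Divya ∩ Leo ∩ Keanu: 09:55-10:25, 15:10-15:40.
The longest is 09:55-10:25 at 30 minutes.

30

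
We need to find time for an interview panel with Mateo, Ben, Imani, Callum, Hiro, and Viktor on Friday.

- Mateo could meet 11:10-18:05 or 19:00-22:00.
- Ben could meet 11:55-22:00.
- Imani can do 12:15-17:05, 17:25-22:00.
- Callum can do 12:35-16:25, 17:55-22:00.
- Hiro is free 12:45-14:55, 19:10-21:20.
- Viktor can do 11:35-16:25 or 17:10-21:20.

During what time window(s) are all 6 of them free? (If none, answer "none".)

Mateo ∩ Ben: 11:55-18:05, 19:00-22:00.
Mateo ∩ Ben ∩ Imani: 12:15-17:05, 17:25-18:05, 19:00-22:00.
Mateo ∩ Ben ∩ Imani ∩ Callum: 12:35-16:25, 17:55-18:05, 19:00-22:00.
Mateo ∩ Ben ∩ Imani ∩ Callum ∩ Hiro: 12:45-14:55, 19:10-21:20.
Mateo ∩ Ben ∩ Imani ∩ Callum ∩ Hiro ∩ Viktor: 12:45-14:55, 19:10-21:20.

12:45-14:55, 19:10-21:20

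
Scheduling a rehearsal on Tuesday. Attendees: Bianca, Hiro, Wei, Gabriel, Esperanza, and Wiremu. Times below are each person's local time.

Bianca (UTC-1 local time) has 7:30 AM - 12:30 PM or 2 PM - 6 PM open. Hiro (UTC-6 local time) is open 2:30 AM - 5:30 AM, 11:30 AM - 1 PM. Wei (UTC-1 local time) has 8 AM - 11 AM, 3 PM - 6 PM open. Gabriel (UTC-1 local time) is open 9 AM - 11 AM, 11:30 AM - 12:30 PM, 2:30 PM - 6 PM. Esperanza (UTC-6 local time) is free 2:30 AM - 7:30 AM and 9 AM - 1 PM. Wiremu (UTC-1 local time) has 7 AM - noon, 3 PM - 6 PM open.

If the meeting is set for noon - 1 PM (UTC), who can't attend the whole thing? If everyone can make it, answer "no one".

Bianca in UTC: 08:30-13:30, 15:00-19:00 (add 1h to convert from UTC-1).
Hiro in UTC: 08:30-11:30, 17:30-19:00 (add 6h to convert from UTC-6).
Wei in UTC: 09:00-12:00, 16:00-19:00 (add 1h to convert from UTC-1).
Gabriel in UTC: 10:00-12:00, 12:30-13:30, 15:30-19:00 (add 1h to convert from UTC-1).
Esperanza in UTC: 08:30-13:30, 15:00-19:00 (add 6h to convert from UTC-6).
Wiremu in UTC: 08:00-13:00, 16:00-19:00 (add 1h to convert from UTC-1).
Bianca: free for 12:00-13:00. Hiro: not fully free for 12:00-13:00. Wei: not fully free for 12:00-13:00. Gabriel: not fully free for 12:00-13:00. Esperanza: free for 12:00-13:00. Wiremu: free for 12:00-13:00.

Gabriel, Hiro, Wei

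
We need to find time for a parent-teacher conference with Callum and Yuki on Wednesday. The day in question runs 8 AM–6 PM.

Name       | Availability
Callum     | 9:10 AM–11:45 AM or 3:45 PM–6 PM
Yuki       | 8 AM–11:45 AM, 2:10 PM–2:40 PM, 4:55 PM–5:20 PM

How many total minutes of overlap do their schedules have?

180

Callum ∩ Yuki: 09:10-11:45, 16:55-17:20.
Summing the common windows: 155 + 25 = 180 minutes.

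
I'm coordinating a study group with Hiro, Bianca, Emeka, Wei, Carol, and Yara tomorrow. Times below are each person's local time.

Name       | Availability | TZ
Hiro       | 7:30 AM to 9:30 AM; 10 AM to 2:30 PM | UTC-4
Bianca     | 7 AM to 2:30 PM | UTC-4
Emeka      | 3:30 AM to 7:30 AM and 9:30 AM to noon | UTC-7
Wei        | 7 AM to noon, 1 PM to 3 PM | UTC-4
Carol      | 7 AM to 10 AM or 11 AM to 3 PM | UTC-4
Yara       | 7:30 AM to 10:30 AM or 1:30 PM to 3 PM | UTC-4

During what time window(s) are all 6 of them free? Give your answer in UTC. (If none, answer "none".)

11:30-13:30, 17:30-18:30

Hiro in UTC: 11:30-13:30, 14:00-18:30 (add 4h to convert from UTC-4).
Bianca in UTC: 11:00-18:30 (add 4h to convert from UTC-4).
Emeka in UTC: 10:30-14:30, 16:30-19:00 (add 7h to convert from UTC-7).
Wei in UTC: 11:00-16:00, 17:00-19:00 (add 4h to convert from UTC-4).
Carol in UTC: 11:00-14:00, 15:00-19:00 (add 4h to convert from UTC-4).
Yara in UTC: 11:30-14:30, 17:30-19:00 (add 4h to convert from UTC-4).
Hiro ∩ Bianca: 11:30-13:30, 14:00-18:30.
Hiro ∩ Bianca ∩ Emeka: 11:30-13:30, 14:00-14:30, 16:30-18:30.
Hiro ∩ Bianca ∩ Emeka ∩ Wei: 11:30-13:30, 14:00-14:30, 17:00-18:30.
Hiro ∩ Bianca ∩ Emeka ∩ Wei ∩ Carol: 11:30-13:30, 17:00-18:30.
Hiro ∩ Bianca ∩ Emeka ∩ Wei ∩ Carol ∩ Yara: 11:30-13:30, 17:30-18:30.
So the common availability across everyone is 11:30-13:30, 17:30-18:30.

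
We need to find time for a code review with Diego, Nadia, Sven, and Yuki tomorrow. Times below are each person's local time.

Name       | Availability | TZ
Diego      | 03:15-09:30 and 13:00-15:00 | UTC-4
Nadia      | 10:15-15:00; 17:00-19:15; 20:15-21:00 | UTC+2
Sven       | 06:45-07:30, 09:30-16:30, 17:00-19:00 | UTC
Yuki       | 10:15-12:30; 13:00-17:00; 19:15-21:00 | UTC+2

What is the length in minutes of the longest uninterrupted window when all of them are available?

Diego in UTC: 07:15-13:30, 17:00-19:00 (add 4h to convert from UTC-4).
Nadia in UTC: 08:15-13:00, 15:00-17:15, 18:15-19:00 (subtract 2h to convert from UTC+2).
Sven in UTC: 06:45-07:30, 09:30-16:30, 17:00-19:00.
Yuki in UTC: 08:15-10:30, 11:00-15:00, 17:15-19:00 (subtract 2h to convert from UTC+2).
Diego ∩ Nadia: 08:15-13:00, 17:00-17:15, 18:15-19:00.
Diego ∩ Nadia ∩ Sven: 09:30-13:00, 17:00-17:15, 18:15-19:00.
Diego ∩ Nadia ∩ Sven ∩ Yuki: 09:30-10:30, 11:00-13:00, 18:15-19:00.
The longest is 11:00-13:00 at 120 minutes.

120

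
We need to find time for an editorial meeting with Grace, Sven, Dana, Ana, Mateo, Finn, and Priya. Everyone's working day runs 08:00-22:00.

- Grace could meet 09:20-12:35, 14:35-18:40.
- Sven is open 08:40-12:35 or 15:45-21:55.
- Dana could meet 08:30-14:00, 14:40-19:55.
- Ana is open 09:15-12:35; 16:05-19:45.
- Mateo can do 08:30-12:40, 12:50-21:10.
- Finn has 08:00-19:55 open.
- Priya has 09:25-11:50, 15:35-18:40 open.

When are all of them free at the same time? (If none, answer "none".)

09:25-11:50, 16:05-18:40

Grace ∩ Sven: 09:20-12:35, 15:45-18:40.
Grace ∩ Sven ∩ Dana: 09:20-12:35, 15:45-18:40.
Grace ∩ Sven ∩ Dana ∩ Ana: 09:20-12:35, 16:05-18:40.
Grace ∩ Sven ∩ Dana ∩ Ana ∩ Mateo: 09:20-12:35, 16:05-18:40.
Grace ∩ Sven ∩ Dana ∩ Ana ∩ Mateo ∩ Finn: 09:20-12:35, 16:05-18:40.
Grace ∩ Sven ∩ Dana ∩ Ana ∩ Mateo ∩ Finn ∩ Priya: 09:25-11:50, 16:05-18:40.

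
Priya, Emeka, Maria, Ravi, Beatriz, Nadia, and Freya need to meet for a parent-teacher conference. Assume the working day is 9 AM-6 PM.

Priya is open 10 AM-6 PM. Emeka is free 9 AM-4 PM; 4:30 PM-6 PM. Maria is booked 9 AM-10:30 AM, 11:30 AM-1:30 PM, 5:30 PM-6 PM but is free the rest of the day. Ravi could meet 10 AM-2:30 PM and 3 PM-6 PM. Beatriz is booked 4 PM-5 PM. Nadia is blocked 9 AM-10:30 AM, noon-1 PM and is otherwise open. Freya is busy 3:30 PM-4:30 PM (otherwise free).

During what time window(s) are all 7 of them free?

Priya free: 10:00-18:00.
Emeka free: 09:00-16:00, 16:30-18:00.
Maria free: 10:30-11:30, 13:30-17:30 (invert busy blocks within the working day).
Ravi free: 10:00-14:30, 15:00-18:00.
Beatriz free: 09:00-16:00, 17:00-18:00 (invert busy blocks within the working day).
Nadia free: 10:30-12:00, 13:00-18:00 (invert busy blocks within the working day).
Freya free: 09:00-15:30, 16:30-18:00 (invert busy blocks within the working day).
Priya ∩ Emeka: 10:00-16:00, 16:30-18:00.
Priya ∩ Emeka ∩ Maria: 10:30-11:30, 13:30-16:00, 16:30-17:30.
Priya ∩ Emeka ∩ Maria ∩ Ravi: 10:30-11:30, 13:30-14:30, 15:00-16:00, 16:30-17:30.
Priya ∩ Emeka ∩ Maria ∩ Ravi ∩ Beatriz: 10:30-11:30, 13:30-14:30, 15:00-16:00, 17:00-17:30.
Priya ∩ Emeka ∩ Maria ∩ Ravi ∩ Beatriz ∩ Nadia: 10:30-11:30, 13:30-14:30, 15:00-16:00, 17:00-17:30.
Priya ∩ Emeka ∩ Maria ∩ Ravi ∩ Beatriz ∩ Nadia ∩ Freya: 10:30-11:30, 13:30-14:30, 15:00-15:30, 17:00-17:30.
So the common availability across everyone is 10:30-11:30, 13:30-14:30, 15:00-15:30, 17:00-17:30.

10:30-11:30, 13:30-14:30, 15:00-15:30, 17:00-17:30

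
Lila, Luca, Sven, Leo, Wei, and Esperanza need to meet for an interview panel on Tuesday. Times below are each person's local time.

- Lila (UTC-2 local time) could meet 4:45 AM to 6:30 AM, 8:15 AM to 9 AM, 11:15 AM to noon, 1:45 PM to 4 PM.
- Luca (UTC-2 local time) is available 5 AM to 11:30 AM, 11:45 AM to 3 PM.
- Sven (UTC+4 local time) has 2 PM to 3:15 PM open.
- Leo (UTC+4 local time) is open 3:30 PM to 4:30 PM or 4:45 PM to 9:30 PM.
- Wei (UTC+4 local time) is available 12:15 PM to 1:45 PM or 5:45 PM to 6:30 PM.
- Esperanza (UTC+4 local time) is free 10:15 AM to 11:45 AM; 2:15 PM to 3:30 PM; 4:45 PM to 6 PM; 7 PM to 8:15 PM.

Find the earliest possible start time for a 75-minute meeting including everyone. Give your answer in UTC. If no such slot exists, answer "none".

Lila in UTC: 06:45-08:30, 10:15-11:00, 13:15-14:00, 15:45-18:00 (add 2h to convert from UTC-2).
Luca in UTC: 07:00-13:30, 13:45-17:00 (add 2h to convert from UTC-2).
Sven in UTC: 10:00-11:15 (subtract 4h to convert from UTC+4).
Leo in UTC: 11:30-12:30, 12:45-17:30 (subtract 4h to convert from UTC+4).
Wei in UTC: 08:15-09:45, 13:45-14:30 (subtract 4h to convert from UTC+4).
Esperanza in UTC: 06:15-07:45, 10:15-11:30, 12:45-14:00, 15:00-16:15 (subtract 4h to convert from UTC+4).
Lila ∩ Luca: 07:00-08:30, 10:15-11:00, 13:15-13:30, 13:45-14:00, 15:45-17:00.
Lila ∩ Luca ∩ Sven: 10:15-11:00.
Lila ∩ Luca ∩ Sven ∩ Leo: ∅.
Lila ∩ Luca ∩ Sven ∩ Leo ∩ Wei: ∅.
Lila ∩ Luca ∩ Sven ∩ Leo ∩ Wei ∩ Esperanza: ∅.
There is no time when everyone is free.
No common window is at least 75 minutes long.

none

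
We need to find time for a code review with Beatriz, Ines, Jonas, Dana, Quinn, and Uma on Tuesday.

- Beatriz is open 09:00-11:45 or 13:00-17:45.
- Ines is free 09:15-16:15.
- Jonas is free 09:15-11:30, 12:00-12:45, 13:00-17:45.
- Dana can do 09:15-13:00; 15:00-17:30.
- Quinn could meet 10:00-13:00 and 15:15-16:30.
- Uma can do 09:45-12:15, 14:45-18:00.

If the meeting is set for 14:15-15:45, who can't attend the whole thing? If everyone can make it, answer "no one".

Beatriz: free for 14:15-15:45. Ines: free for 14:15-15:45. Jonas: free for 14:15-15:45. Dana: not fully free for 14:15-15:45. Quinn: not fully free for 14:15-15:45. Uma: not fully free for 14:15-15:45.

Dana, Quinn, Uma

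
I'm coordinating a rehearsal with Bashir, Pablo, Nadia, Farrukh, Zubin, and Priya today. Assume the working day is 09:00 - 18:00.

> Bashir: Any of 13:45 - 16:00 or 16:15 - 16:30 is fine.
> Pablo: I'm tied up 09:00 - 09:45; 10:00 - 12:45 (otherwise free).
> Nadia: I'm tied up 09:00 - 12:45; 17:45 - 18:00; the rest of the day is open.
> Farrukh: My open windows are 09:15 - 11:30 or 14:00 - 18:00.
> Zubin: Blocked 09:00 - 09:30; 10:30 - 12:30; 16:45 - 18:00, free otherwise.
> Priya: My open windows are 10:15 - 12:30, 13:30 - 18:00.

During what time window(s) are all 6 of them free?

Bashir free: 13:45-16:00, 16:15-16:30.
Pablo free: 09:45-10:00, 12:45-18:00 (invert busy blocks within the working day).
Nadia free: 12:45-17:45 (invert busy blocks within the working day).
Farrukh free: 09:15-11:30, 14:00-18:00.
Zubin free: 09:30-10:30, 12:30-16:45 (invert busy blocks within the working day).
Priya free: 10:15-12:30, 13:30-18:00.
Bashir ∩ Pablo: 13:45-16:00, 16:15-16:30.
Bashir ∩ Pablo ∩ Nadia: 13:45-16:00, 16:15-16:30.
Bashir ∩ Pablo ∩ Nadia ∩ Farrukh: 14:00-16:00, 16:15-16:30.
Bashir ∩ Pablo ∩ Nadia ∩ Farrukh ∩ Zubin: 14:00-16:00, 16:15-16:30.
Bashir ∩ Pablo ∩ Nadia ∩ Farrukh ∩ Zubin ∩ Priya: 14:00-16:00, 16:15-16:30.

14:00-16:00, 16:15-16:30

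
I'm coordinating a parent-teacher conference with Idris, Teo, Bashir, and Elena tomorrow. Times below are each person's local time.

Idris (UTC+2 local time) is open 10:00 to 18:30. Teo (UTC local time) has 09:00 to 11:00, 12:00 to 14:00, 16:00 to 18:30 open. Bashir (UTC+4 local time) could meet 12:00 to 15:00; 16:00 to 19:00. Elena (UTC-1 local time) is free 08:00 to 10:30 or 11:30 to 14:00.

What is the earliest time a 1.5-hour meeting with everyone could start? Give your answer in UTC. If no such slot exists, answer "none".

09:00

Idris in UTC: 08:00-16:30 (subtract 2h to convert from UTC+2).
Teo in UTC: 09:00-11:00, 12:00-14:00, 16:00-18:30.
Bashir in UTC: 08:00-11:00, 12:00-15:00 (subtract 4h to convert from UTC+4).
Elena in UTC: 09:00-11:30, 12:30-15:00 (add 1h to convert from UTC-1).
Idris ∩ Teo: 09:00-11:00, 12:00-14:00, 16:00-16:30.
Idris ∩ Teo ∩ Bashir: 09:00-11:00, 12:00-14:00.
Idris ∩ Teo ∩ Bashir ∩ Elena: 09:00-11:00, 12:30-14:00.
The first common window of at least 90 minutes is 09:00-11:00, so the earliest start is 09:00.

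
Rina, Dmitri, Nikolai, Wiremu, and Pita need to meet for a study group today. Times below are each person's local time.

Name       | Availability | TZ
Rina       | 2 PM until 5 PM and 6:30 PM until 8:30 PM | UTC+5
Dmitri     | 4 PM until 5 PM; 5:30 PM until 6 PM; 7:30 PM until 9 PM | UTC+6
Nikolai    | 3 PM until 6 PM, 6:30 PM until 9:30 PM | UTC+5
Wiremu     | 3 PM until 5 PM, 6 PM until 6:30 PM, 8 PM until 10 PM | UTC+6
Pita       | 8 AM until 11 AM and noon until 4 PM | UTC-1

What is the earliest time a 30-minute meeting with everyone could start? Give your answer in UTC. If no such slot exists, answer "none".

10:00

Rina in UTC: 09:00-12:00, 13:30-15:30 (subtract 5h to convert from UTC+5).
Dmitri in UTC: 10:00-11:00, 11:30-12:00, 13:30-15:00 (subtract 6h to convert from UTC+6).
Nikolai in UTC: 10:00-13:00, 13:30-16:30 (subtract 5h to convert from UTC+5).
Wiremu in UTC: 09:00-11:00, 12:00-12:30, 14:00-16:00 (subtract 6h to convert from UTC+6).
Pita in UTC: 09:00-12:00, 13:00-17:00 (add 1h to convert from UTC-1).
Rina ∩ Dmitri: 10:00-11:00, 11:30-12:00, 13:30-15:00.
Rina ∩ Dmitri ∩ Nikolai: 10:00-11:00, 11:30-12:00, 13:30-15:00.
Rina ∩ Dmitri ∩ Nikolai ∩ Wiremu: 10:00-11:00, 14:00-15:00.
Rina ∩ Dmitri ∩ Nikolai ∩ Wiremu ∩ Pita: 10:00-11:00, 14:00-15:00.
So the common availability across everyone is 10:00-11:00, 14:00-15:00.
The first common window of at least 30 minutes is 10:00-11:00, so the earliest start is 10:00.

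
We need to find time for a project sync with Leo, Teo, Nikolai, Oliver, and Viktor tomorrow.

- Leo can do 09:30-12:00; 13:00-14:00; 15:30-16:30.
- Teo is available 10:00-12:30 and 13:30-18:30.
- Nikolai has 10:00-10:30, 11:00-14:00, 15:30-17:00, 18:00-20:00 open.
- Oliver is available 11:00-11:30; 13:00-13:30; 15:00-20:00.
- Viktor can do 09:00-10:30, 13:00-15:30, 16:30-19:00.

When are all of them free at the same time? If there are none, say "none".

Leo ∩ Teo: 10:00-12:00, 13:30-14:00, 15:30-16:30.
Leo ∩ Teo ∩ Nikolai: 10:00-10:30, 11:00-12:00, 13:30-14:00, 15:30-16:30.
Leo ∩ Teo ∩ Nikolai ∩ Oliver: 11:00-11:30, 15:30-16:30.
Leo ∩ Teo ∩ Nikolai ∩ Oliver ∩ Viktor: ∅.
There is no time when everyone is free.

none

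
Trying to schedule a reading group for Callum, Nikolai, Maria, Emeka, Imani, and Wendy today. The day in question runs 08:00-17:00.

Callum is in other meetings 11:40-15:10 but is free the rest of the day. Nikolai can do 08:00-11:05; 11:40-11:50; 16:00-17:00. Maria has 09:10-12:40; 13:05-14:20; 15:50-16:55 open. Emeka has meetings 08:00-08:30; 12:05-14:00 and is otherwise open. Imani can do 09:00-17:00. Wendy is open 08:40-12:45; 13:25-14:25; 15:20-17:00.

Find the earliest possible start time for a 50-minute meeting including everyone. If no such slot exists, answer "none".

Callum free: 08:00-11:40, 15:10-17:00 (invert busy blocks within the working day).
Nikolai free: 08:00-11:05, 11:40-11:50, 16:00-17:00.
Maria free: 09:10-12:40, 13:05-14:20, 15:50-16:55.
Emeka free: 08:30-12:05, 14:00-17:00 (invert busy blocks within the working day).
Imani free: 09:00-17:00.
Wendy free: 08:40-12:45, 13:25-14:25, 15:20-17:00.
Callum ∩ Nikolai: 08:00-11:05, 16:00-17:00.
Callum ∩ Nikolai ∩ Maria: 09:10-11:05, 16:00-16:55.
Callum ∩ Nikolai ∩ Maria ∩ Emeka: 09:10-11:05, 16:00-16:55.
Callum ∩ Nikolai ∩ Maria ∩ Emeka ∩ Imani: 09:10-11:05, 16:00-16:55.
Callum ∩ Nikolai ∩ Maria ∩ Emeka ∩ Imani ∩ Wendy: 09:10-11:05, 16:00-16:55.
So the common availability across everyone is 09:10-11:05, 16:00-16:55.
The first common window of at least 50 minutes is 09:10-11:05, so the earliest start is 09:10.

09:10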